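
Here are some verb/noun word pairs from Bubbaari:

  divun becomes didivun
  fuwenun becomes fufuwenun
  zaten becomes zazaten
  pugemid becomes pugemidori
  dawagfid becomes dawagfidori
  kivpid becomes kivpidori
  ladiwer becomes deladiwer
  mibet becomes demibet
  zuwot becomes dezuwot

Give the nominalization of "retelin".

reretelin

"retelin" ends in -n. The stems ending in -n (divun → didivun, fuwenun → fufuwenun, zaten → zazaten) repeat the first consonant+vowel as a prefix.
So retelin → reretelin.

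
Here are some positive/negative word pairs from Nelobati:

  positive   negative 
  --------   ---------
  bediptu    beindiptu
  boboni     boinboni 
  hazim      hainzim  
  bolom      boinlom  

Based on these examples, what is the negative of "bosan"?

boinsan

Every pair shown (bediptu → beindiptu, boboni → boinboni, hazim → hainzim, …) follows the same rule: insert -in- after the first vowel.
So bosan → boinsan.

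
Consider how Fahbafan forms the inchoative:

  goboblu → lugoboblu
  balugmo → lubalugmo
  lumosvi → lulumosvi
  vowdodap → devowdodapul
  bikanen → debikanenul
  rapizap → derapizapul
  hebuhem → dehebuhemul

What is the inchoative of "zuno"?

bikanen and balugmo both begin with b- yet inflect differently (debikanenul, lubalugmo), so the first letter is not what conditions the rule; whether the stem ends in a vowel or a consonant is.
"zuno" ends in a vowel. The stems ending in a vowel (balugmo → lubalugmo, lumosvi → lulumosvi, goboblu → lugoboblu) add the prefix lu-.
The other pattern: stems ending in a consonant add de- … -ul around the stem.
So zuno → luzuno.

luzuno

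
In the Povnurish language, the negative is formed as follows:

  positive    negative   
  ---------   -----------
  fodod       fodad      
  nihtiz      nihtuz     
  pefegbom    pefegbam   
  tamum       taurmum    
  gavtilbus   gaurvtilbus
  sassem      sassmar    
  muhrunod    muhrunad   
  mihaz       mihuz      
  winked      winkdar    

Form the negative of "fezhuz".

feurzhuz

tamum and sassem both end in -m yet inflect differently (taurmum, sassmar), so the final letter is not what conditions the rule; the last vowel is.
"fezhuz" has last vowel 'u'. The stems whose last vowel is 'u' (gavtilbus → gaurvtilbus, tamum → taurmum) insert -ur- after the first vowel.
The other patterns: stems whose last vowel is 'a' or 'i' change the last vowel to 'u'; stems whose last vowel is 'e' delete the last vowel and add -ar; stems whose last vowel is 'o' change the last vowel to 'a'.
So fezhuz → feurzhuz.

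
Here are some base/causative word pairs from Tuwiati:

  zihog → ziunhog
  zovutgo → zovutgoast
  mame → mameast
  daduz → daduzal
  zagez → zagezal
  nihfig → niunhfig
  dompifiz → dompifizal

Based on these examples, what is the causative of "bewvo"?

nihfig and dompifiz both have last vowel 'i' yet inflect differently (niunhfig, dompifizal), so the last vowel is not what conditions the rule; the final letter is.
"bewvo" ends in -o. The one such stem in the data (zovutgo → zovutgoast) adds -ast, so the same rule applies.
The other patterns: stems ending in -g insert -un- after the first vowel; stems ending in -z add -al.
So bewvo → bewvoast.

bewvoast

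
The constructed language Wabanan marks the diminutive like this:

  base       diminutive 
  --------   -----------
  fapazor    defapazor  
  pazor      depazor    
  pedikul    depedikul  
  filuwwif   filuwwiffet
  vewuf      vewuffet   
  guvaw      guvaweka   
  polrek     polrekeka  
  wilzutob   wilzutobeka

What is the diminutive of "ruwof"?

pedikul and vewuf both have last vowel 'u' yet inflect differently (depedikul, vewuffet), so the last vowel is not what conditions the rule; the final letter is.
"ruwof" ends in -f. The stems ending in -f (filuwwif → filuwwiffet, vewuf → vewuffet) double the final consonant and add -et.
The other patterns: stems ending in -l or -r add the prefix de-; stems ending in -b, -k or -w add -eka.
So ruwof → ruwoffet.

ruwoffet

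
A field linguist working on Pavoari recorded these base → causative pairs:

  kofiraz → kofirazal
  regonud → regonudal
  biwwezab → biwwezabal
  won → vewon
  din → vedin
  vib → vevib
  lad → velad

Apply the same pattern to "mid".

"mid" has 1 vowel. The stems with 1 vowel (won → vewon, din → vedin, vib → vevib) add the prefix ve-.
So mid → vemid.

vemid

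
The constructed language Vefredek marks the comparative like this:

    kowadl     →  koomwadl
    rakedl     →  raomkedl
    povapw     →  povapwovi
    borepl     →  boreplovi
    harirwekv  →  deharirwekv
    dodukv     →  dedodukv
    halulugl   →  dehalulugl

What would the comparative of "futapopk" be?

futapopkovi

"futapopk" has second-to-last letter 'p'. The stems whose second-to-last letter is 'p' (povapw → povapwovi, borepl → boreplovi) add -ovi.
So futapopk → futapopkovi.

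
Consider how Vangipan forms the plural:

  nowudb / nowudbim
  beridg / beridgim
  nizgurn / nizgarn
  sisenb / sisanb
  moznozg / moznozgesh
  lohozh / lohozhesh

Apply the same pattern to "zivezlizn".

"zivezlizn" has second-to-last letter 'z'. The stems whose second-to-last letter is 'z' (moznozg → moznozgesh, lohozh → lohozhesh) add -esh.
The other patterns: stems whose second-to-last letter is 'd' add -im; stems whose second-to-last letter is 'n' or 'r' change the last vowel to 'a'.
So zivezlizn → zivezliznesh.

zivezliznesh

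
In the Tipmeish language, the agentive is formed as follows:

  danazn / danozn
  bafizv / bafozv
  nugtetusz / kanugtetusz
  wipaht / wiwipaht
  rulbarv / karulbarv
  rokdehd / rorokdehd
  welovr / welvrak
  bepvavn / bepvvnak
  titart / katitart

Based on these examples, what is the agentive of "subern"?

kasubern

"subern" has second-to-last letter 'r'. The stems whose second-to-last letter is 'r' (titart → katitart, rulbarv → karulbarv) add the prefix ka-.
So subern → kasubern.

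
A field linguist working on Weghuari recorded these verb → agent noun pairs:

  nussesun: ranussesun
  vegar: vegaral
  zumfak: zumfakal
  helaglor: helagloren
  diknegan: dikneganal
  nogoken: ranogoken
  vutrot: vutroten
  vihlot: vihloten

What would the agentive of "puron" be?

puronen

"puron" has last vowel 'o'. The stems whose last vowel is 'o' (vihlot → vihloten, helaglor → helagloren, vutrot → vutroten) add -en.
The other patterns: stems whose last vowel is 'a' add -al; stems whose last vowel is 'e' or 'u' add the prefix ra-.
So puron → puronen.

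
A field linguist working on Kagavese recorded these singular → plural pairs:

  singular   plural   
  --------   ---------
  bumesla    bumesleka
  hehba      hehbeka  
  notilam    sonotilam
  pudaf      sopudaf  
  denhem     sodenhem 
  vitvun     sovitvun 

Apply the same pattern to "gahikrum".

"gahikrum" ends in a consonant. The stems ending in a consonant (notilam → sonotilam, pudaf → sopudaf, denhem → sodenhem) add the prefix so-.
The other pattern: stems ending in a vowel drop the final letter and add -eka.
So gahikrum → sogahikrum.

sogahikrum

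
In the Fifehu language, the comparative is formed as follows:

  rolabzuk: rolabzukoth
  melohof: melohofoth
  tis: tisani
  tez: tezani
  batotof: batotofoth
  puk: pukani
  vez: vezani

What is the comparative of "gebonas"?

gebonasoth

rolabzuk and puk both end in -k yet inflect differently (rolabzukoth, pukani), so the final letter is not what conditions the rule; the number of vowels is.
"gebonas" has 3 vowels. The stems with 3 vowels (batotof → batotofoth, rolabzuk → rolabzukoth, melohof → melohofoth) add -oth.
So gebonas → gebonasoth.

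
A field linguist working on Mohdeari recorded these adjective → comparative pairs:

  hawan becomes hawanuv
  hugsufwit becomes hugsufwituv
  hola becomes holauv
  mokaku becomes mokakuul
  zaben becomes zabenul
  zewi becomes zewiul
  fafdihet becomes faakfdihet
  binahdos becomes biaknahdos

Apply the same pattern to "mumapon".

hawan and zaben both end in -n yet inflect differently (hawanuv, zabenul), so the final letter is not what conditions the rule; the first letter is.
"mumapon" begins with m-. The one such stem in the data (mokaku → mokakuul) adds -ul, so the same rule applies.
The other patterns: stems beginning with h- add -uv; stems beginning with b- or f- insert -ak- after the first vowel.
So mumapon → mumaponul.

mumaponul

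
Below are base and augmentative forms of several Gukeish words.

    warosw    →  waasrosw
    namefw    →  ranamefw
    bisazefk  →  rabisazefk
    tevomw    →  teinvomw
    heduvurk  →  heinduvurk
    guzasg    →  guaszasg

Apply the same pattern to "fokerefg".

rafokerefg

namefw and warosw both end in -w yet inflect differently (ranamefw, waasrosw), so the final letter is not what conditions the rule; the second-to-last letter is.
"fokerefg" has second-to-last letter 'f'. The stems whose second-to-last letter is 'f' (bisazefk → rabisazefk, namefw → ranamefw) add the prefix ra-.
The other patterns: stems whose second-to-last letter is 's' insert -as- after the first vowel; stems whose second-to-last letter is 'm' or 'r' insert -in- after the first vowel.
So fokerefg → rafokerefg.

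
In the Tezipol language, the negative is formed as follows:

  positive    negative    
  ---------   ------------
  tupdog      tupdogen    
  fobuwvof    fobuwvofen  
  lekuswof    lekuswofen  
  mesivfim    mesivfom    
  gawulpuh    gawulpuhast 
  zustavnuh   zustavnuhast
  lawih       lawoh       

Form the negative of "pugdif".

zustavnuh and lawih both end in -h yet inflect differently (zustavnuhast, lawoh), so the final letter is not what conditions the rule; the last vowel is.
"pugdif" has last vowel 'i'. The stems whose last vowel is 'i' (mesivfim → mesivfom, lawih → lawoh) change the last vowel to 'o'.
So pugdif → pugdof.

pugdof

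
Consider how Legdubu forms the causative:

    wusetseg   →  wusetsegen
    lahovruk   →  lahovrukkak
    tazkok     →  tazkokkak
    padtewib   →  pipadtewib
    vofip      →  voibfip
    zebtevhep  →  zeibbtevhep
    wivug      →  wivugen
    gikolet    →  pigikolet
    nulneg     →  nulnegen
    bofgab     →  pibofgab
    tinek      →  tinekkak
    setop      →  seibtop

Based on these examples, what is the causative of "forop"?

foibrop

zebtevhep and wusetseg both have last vowel 'e' yet inflect differently (zeibbtevhep, wusetsegen), so the last vowel is not what conditions the rule; the final letter is.
"forop" ends in -p. The stems ending in -p (vofip → voibfip, zebtevhep → zeibbtevhep, setop → seibtop) insert -ib- after the first vowel.
The other patterns: stems ending in -g add -en; stems ending in -k double the final consonant and add -ak; stems ending in -b or -t add the prefix pi-.
So forop → foibrop.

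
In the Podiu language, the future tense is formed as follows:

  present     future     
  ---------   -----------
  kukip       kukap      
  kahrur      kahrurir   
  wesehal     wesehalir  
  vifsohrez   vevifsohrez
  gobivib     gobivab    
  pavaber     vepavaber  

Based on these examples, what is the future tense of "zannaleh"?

pavaber and kahrur both end in -r yet inflect differently (vepavaber, kahrurir), so the final letter is not what conditions the rule; the last vowel is.
"zannaleh" has last vowel 'e'. The stems whose last vowel is 'e' (vifsohrez → vevifsohrez, pavaber → vepavaber) add the prefix ve-.
So zannaleh → vezannaleh.

vezannaleh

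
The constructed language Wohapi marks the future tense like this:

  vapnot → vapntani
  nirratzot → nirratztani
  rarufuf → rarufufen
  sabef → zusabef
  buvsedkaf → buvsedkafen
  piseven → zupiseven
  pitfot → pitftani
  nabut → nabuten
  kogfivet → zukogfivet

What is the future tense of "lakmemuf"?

"lakmemuf" has last vowel 'u'. The stems whose last vowel is 'u' (rarufuf → rarufufen, nabut → nabuten) add -en.
So lakmemuf → lakmemufen.

lakmemufen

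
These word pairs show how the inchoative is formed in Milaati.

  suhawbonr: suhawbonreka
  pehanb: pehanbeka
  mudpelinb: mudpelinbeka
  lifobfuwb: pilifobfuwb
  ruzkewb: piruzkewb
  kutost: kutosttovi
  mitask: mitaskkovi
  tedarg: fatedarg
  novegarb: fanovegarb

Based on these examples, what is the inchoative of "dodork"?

"dodork" has second-to-last letter 'r'. The stems whose second-to-last letter is 'r' (tedarg → fatedarg, novegarb → fanovegarb) add the prefix fa-.
So dodork → fadodork.

fadodork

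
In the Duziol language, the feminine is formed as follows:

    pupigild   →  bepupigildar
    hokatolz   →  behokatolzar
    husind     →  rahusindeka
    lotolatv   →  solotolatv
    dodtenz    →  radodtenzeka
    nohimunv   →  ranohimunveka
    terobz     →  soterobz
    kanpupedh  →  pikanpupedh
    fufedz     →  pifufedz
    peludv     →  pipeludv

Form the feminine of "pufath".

sopufath

husind and pupigild both end in -d yet inflect differently (rahusindeka, bepupigildar), so the final letter is not what conditions the rule; the second-to-last letter is.
"pufath" has second-to-last letter 't'. The one such stem in the data (lotolatv → solotolatv) adds the prefix so-, so the same rule applies.
The other patterns: stems whose second-to-last letter is 'n' add ra- … -eka around the stem; stems whose second-to-last letter is 'l' add be- … -ar around the stem; stems whose second-to-last letter is 'd' add the prefix pi-.
So pufath → sopufath.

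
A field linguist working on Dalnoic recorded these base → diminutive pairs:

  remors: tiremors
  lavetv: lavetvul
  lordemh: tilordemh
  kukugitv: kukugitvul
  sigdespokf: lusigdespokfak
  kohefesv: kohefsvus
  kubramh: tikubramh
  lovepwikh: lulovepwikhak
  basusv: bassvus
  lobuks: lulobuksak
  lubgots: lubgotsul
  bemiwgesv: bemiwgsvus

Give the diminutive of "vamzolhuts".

lubgots and lobuks both end in -s yet inflect differently (lubgotsul, lulobuksak), so the final letter is not what conditions the rule; the second-to-last letter is.
"vamzolhuts" has second-to-last letter 't'. The stems whose second-to-last letter is 't' (kukugitv → kukugitvul, lavetv → lavetvul, lubgots → lubgotsul) add -ul.
The other patterns: stems whose second-to-last letter is 'k' add lu- … -ak around the stem; stems whose second-to-last letter is 's' delete the last vowel and add -us; stems whose second-to-last letter is 'm' or 'r' add the prefix ti-.
So vamzolhuts → vamzolhutsul.

vamzolhutsul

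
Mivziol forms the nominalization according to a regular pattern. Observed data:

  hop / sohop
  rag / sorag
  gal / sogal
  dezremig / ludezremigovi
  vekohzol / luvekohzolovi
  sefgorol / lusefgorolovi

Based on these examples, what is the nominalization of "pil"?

rag and dezremig both end in -g yet inflect differently (sorag, ludezremigovi), so the final letter is not what conditions the rule; the number of vowels is.
"pil" has 1 vowel. The stems with 1 vowel (hop → sohop, rag → sorag, gal → sogal) add the prefix so-.
The other pattern: stems with 3 vowels add lu- … -ovi around the stem.
So pil → sopil.

sopil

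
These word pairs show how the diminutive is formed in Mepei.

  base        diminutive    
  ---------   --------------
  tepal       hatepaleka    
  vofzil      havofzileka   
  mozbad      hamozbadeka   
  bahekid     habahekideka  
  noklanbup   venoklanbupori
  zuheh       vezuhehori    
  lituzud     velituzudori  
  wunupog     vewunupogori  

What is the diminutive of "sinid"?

mozbad and lituzud both end in -d yet inflect differently (hamozbadeka, velituzudori), so the final letter is not what conditions the rule; the last vowel is.
"sinid" has last vowel 'i'. The stems whose last vowel is 'i' (vofzil → havofzileka, bahekid → habahekideka) add ha- … -eka around the stem.
The other pattern: stems whose last vowel is 'e', 'o' or 'u' add ve- … -ori around the stem.
So sinid → hasinideka.

hasinideka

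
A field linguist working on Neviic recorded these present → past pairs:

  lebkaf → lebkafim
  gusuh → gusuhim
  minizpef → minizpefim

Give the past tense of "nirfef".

Every pair shown (lebkaf → lebkafim, gusuh → gusuhim, minizpef → minizpefim) follows the same rule: add -im.
So nirfef → nirfefim.

nirfefim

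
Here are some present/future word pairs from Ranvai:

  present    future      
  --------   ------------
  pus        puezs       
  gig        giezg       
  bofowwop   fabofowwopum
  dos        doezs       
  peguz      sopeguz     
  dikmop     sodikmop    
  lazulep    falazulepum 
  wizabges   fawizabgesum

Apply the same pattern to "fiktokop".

dikmop and bofowwop both end in -p yet inflect differently (sodikmop, fabofowwopum), so the final letter is not what conditions the rule; the number of vowels is.
"fiktokop" has 3 vowels. The stems with 3 vowels (bofowwop → fabofowwopum, lazulep → falazulepum, wizabges → fawizabgesum) add fa- … -um around the stem.
So fiktokop → fafiktokopum.

fafiktokopum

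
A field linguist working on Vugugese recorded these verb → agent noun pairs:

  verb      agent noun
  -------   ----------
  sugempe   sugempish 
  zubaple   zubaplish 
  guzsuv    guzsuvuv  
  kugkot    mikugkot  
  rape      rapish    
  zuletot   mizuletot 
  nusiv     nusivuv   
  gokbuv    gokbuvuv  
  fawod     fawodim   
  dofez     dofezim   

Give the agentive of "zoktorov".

rape and dofez both have last vowel 'e' yet inflect differently (rapish, dofezim), so the last vowel is not what conditions the rule; the final letter is.
"zoktorov" ends in -v. The stems ending in -v (guzsuv → guzsuvuv, nusiv → nusivuv, gokbuv → gokbuvuv) add -uv.
So zoktorov → zoktorovuv.

zoktorovuv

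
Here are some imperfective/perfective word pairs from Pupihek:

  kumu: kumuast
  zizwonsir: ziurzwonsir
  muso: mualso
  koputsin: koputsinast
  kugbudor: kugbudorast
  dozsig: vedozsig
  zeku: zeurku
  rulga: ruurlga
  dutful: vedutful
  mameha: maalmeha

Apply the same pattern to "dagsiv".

vedagsiv

kugbudor and zizwonsir both end in -r yet inflect differently (kugbudorast, ziurzwonsir), so the final letter is not what conditions the rule; the first letter is.
"dagsiv" begins with d-. The stems beginning with d- (dozsig → vedozsig, dutful → vedutful) add the prefix ve-.
The other patterns: stems beginning with k- add -ast; stems beginning with r- or z- insert -ur- after the first vowel; stems beginning with m- insert -al- after the first vowel.
So dagsiv → vedagsiv.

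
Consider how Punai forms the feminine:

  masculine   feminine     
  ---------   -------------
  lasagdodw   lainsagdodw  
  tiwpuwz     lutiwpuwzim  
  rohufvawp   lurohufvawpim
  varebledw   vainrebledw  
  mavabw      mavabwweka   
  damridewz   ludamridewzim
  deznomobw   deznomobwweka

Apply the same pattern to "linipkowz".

lulinipkowzim

lasagdodw and mavabw both end in -w yet inflect differently (lainsagdodw, mavabwweka), so the final letter is not what conditions the rule; the second-to-last letter is.
"linipkowz" has second-to-last letter 'w'. The stems whose second-to-last letter is 'w' (damridewz → ludamridewzim, tiwpuwz → lutiwpuwzim, rohufvawp → lurohufvawpim) add lu- … -im around the stem.
So linipkowz → lulinipkowzim.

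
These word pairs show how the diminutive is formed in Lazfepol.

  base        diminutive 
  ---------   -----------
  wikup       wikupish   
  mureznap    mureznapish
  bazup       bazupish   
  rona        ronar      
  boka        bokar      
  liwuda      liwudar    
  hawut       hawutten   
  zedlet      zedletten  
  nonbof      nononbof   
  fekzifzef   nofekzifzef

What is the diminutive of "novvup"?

"novvup" ends in -p. The stems ending in -p (wikup → wikupish, mureznap → mureznapish, bazup → bazupish) add -ish.
The other patterns: stems ending in -a drop the final letter and add -ar; stems ending in -t double the final consonant and add -en; stems ending in -f add the prefix no-.
So novvup → novvupish.

novvupish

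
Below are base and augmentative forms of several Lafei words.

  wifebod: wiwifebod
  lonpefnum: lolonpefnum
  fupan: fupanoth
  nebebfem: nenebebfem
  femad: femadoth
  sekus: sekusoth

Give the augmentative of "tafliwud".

tatafliwud

femad and wifebod both end in -d yet inflect differently (femadoth, wiwifebod), so the final letter is not what conditions the rule; the number of vowels is.
"tafliwud" has 3 vowels. The stems with 3 vowels (wifebod → wiwifebod, nebebfem → nenebebfem, lonpefnum → lolonpefnum) repeat the first consonant+vowel as a prefix.
The other pattern: stems with 2 vowels add -oth.
So tafliwud → tatafliwud.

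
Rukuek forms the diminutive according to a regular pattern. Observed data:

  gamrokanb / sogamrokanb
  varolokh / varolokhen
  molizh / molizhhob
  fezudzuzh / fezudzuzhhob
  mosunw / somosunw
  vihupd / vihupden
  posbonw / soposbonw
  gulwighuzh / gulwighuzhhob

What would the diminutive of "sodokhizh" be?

sodokhizhhob

gulwighuzh and varolokh both end in -h yet inflect differently (gulwighuzhhob, varolokhen), so the final letter is not what conditions the rule; the second-to-last letter is.
"sodokhizh" has second-to-last letter 'z'. The stems whose second-to-last letter is 'z' (gulwighuzh → gulwighuzhhob, fezudzuzh → fezudzuzhhob, molizh → molizhhob) double the final consonant and add -ob.
The other patterns: stems whose second-to-last letter is 'n' add the prefix so-; stems whose second-to-last letter is 'k' or 'p' add -en.
So sodokhizh → sodokhizhhob.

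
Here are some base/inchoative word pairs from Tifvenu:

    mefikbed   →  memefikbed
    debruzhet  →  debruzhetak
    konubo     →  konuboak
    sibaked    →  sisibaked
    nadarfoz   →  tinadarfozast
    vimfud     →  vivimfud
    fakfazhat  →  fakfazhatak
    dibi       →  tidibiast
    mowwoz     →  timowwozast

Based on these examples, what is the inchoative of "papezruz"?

"papezruz" ends in -z. The stems ending in -z (mowwoz → timowwozast, nadarfoz → tinadarfozast) add ti- … -ast around the stem.
So papezruz → tipapezruzast.

tipapezruzast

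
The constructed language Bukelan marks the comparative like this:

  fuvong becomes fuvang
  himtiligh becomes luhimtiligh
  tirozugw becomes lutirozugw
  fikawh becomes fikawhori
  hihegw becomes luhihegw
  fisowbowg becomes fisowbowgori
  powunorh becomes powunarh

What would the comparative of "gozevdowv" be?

gozevdowvori

fikawh and himtiligh both end in -h yet inflect differently (fikawhori, luhimtiligh), so the final letter is not what conditions the rule; the second-to-last letter is.
"gozevdowv" has second-to-last letter 'w'. The stems whose second-to-last letter is 'w' (fikawh → fikawhori, fisowbowg → fisowbowgori) add -ori.
The other patterns: stems whose second-to-last letter is 'g' add the prefix lu-; stems whose second-to-last letter is 'n' or 'r' change the last vowel to 'a'.
So gozevdowv → gozevdowvori.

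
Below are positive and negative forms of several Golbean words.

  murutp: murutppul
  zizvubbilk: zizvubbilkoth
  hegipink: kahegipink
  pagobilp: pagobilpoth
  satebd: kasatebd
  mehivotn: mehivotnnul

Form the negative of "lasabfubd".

pagobilp and murutp both end in -p yet inflect differently (pagobilpoth, murutppul), so the final letter is not what conditions the rule; the second-to-last letter is.
"lasabfubd" has second-to-last letter 'b'. The one such stem in the data (satebd → kasatebd) adds the prefix ka-, so the same rule applies.
The other patterns: stems whose second-to-last letter is 'l' add -oth; stems whose second-to-last letter is 't' double the final consonant and add -ul.
So lasabfubd → kalasabfubd.

kalasabfubd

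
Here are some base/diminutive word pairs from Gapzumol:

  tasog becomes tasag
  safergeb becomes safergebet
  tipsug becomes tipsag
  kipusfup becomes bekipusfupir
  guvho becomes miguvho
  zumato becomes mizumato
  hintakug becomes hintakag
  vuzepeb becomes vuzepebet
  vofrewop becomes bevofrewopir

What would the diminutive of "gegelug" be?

gegelag

hintakug and kipusfup both have last vowel 'u' yet inflect differently (hintakag, bekipusfupir), so the last vowel is not what conditions the rule; the final letter is.
"gegelug" ends in -g. The stems ending in -g (hintakug → hintakag, tasog → tasag, tipsug → tipsag) change the last vowel to 'a'.
The other patterns: stems ending in -b add -et; stems ending in -p add be- … -ir around the stem; stems ending in -o add the prefix mi-.
So gegelug → gegelag.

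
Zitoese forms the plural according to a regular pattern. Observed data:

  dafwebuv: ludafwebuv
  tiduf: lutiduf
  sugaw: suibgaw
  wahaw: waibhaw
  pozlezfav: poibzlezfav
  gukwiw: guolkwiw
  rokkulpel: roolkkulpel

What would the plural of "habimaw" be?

haibbimaw

dafwebuv and pozlezfav both end in -v yet inflect differently (ludafwebuv, poibzlezfav), so the final letter is not what conditions the rule; the last vowel is.
"habimaw" has last vowel 'a'. The stems whose last vowel is 'a' (sugaw → suibgaw, wahaw → waibhaw, pozlezfav → poibzlezfav) insert -ib- after the first vowel.
The other patterns: stems whose last vowel is 'u' add the prefix lu-; stems whose last vowel is 'e' or 'i' insert -ol- after the first vowel.
So habimaw → haibbimaw.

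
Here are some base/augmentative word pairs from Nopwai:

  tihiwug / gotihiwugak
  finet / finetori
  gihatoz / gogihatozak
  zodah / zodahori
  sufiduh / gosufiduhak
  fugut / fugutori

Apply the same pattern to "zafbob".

zafbobori

"zafbob" has 2 vowels. The stems with 2 vowels (finet → finetori, fugut → fugutori, zodah → zodahori) add -ori.
The other pattern: stems with 3 vowels add go- … -ak around the stem.
So zafbob → zafbobori.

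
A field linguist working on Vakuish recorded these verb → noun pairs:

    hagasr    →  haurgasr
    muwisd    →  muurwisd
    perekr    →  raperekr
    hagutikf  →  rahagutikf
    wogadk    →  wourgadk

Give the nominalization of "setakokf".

perekr and hagasr both end in -r yet inflect differently (raperekr, haurgasr), so the final letter is not what conditions the rule; the second-to-last letter is.
"setakokf" has second-to-last letter 'k'. The stems whose second-to-last letter is 'k' (perekr → raperekr, hagutikf → rahagutikf) add the prefix ra-.
So setakokf → rasetakokf.

rasetakokf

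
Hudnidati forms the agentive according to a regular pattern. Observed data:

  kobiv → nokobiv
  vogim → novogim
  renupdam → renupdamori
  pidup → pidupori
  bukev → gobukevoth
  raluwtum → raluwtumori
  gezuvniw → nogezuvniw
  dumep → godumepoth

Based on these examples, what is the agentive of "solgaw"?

bukev and kobiv both end in -v yet inflect differently (gobukevoth, nokobiv), so the final letter is not what conditions the rule; the last vowel is.
"solgaw" has last vowel 'a'. The one such stem in the data (renupdam → renupdamori) adds -ori, so the same rule applies.
The other patterns: stems whose last vowel is 'e' add go- … -oth around the stem; stems whose last vowel is 'i' add the prefix no-.
So solgaw → solgawori.

solgawori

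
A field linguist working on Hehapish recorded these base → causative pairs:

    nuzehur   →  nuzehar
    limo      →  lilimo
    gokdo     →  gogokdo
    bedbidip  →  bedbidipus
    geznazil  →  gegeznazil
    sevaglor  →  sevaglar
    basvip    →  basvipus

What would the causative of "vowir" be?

basvip and geznazil both have last vowel 'i' yet inflect differently (basvipus, gegeznazil), so the last vowel is not what conditions the rule; the final letter is.
"vowir" ends in -r. The stems ending in -r (nuzehur → nuzehar, sevaglor → sevaglar) change the last vowel to 'a'.
The other patterns: stems ending in -p add -us; stems ending in -l or -o repeat the first consonant+vowel as a prefix.
So vowir → vowar.

vowar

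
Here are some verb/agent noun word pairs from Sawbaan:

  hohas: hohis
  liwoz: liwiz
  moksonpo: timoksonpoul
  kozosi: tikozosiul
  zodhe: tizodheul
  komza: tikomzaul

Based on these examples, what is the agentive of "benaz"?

moksonpo and liwoz both have last vowel 'o' yet inflect differently (timoksonpoul, liwiz), so the last vowel is not what conditions the rule; whether the stem ends in a vowel or a consonant is.
"benaz" ends in a consonant. The stems ending in a consonant (liwoz → liwiz, hohas → hohis) change the last vowel to 'i'.
The other pattern: stems ending in a vowel add ti- … -ul around the stem.
So benaz → beniz.

beniz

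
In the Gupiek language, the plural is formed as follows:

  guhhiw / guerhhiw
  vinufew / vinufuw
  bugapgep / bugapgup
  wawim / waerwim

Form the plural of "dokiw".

"dokiw" has last vowel 'i'. The stems whose last vowel is 'i' (wawim → waerwim, guhhiw → guerhhiw) insert -er- after the first vowel.
The other pattern: stems whose last vowel is 'e' change the last vowel to 'u'.
So dokiw → doerkiw.

doerkiw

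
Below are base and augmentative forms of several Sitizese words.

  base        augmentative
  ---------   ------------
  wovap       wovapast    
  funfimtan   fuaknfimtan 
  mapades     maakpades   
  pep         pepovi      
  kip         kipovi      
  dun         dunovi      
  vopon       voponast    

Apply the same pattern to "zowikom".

dun and vopon both end in -n yet inflect differently (dunovi, voponast), so the final letter is not what conditions the rule; the number of vowels is.
"zowikom" has 3 vowels. The stems with 3 vowels (mapades → maakpades, funfimtan → fuaknfimtan) insert -ak- after the first vowel.
So zowikom → zoakwikom.

zoakwikom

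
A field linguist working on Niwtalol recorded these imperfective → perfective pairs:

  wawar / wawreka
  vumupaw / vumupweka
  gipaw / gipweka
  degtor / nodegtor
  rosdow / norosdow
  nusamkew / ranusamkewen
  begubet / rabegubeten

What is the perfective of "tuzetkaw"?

wawar and degtor both end in -r yet inflect differently (wawreka, nodegtor), so the final letter is not what conditions the rule; the last vowel is.
"tuzetkaw" has last vowel 'a'. The stems whose last vowel is 'a' (wawar → wawreka, vumupaw → vumupweka, gipaw → gipweka) delete the last vowel and add -eka.
So tuzetkaw → tuzetkweka.

tuzetkweka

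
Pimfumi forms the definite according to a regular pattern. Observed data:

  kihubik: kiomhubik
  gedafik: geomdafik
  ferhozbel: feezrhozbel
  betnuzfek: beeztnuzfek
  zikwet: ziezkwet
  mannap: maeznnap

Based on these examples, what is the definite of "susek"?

kihubik and betnuzfek both end in -k yet inflect differently (kiomhubik, beeztnuzfek), so the final letter is not what conditions the rule; the last vowel is.
"susek" has last vowel 'e'. The stems whose last vowel is 'e' (ferhozbel → feezrhozbel, betnuzfek → beeztnuzfek, zikwet → ziezkwet) insert -ez- after the first vowel.
The other pattern: stems whose last vowel is 'i' insert -om- after the first vowel.
So susek → suezsek.

suezsek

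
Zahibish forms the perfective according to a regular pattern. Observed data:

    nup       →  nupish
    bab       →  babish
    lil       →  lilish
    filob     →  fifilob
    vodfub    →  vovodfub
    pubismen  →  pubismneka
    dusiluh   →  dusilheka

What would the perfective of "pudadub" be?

pudadbeka

bab and filob both end in -b yet inflect differently (babish, fifilob), so the final letter is not what conditions the rule; the number of vowels is.
"pudadub" has 3 vowels. The stems with 3 vowels (pubismen → pubismneka, dusiluh → dusilheka) delete the last vowel and add -eka.
The other patterns: stems with 1 vowel add -ish; stems with 2 vowels repeat the first consonant+vowel as a prefix.
So pudadub → pudadbeka.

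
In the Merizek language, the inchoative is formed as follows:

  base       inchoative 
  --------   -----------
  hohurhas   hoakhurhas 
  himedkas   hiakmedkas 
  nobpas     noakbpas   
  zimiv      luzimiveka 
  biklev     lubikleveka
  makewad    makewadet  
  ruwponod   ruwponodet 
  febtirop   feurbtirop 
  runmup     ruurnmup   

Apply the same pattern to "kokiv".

hohurhas and makewad both have last vowel 'a' yet inflect differently (hoakhurhas, makewadet), so the last vowel is not what conditions the rule; the final letter is.
"kokiv" ends in -v. The stems ending in -v (zimiv → luzimiveka, biklev → lubikleveka) add lu- … -eka around the stem.
The other patterns: stems ending in -s insert -ak- after the first vowel; stems ending in -d add -et; stems ending in -p insert -ur- after the first vowel.
So kokiv → lukokiveka.

lukokiveka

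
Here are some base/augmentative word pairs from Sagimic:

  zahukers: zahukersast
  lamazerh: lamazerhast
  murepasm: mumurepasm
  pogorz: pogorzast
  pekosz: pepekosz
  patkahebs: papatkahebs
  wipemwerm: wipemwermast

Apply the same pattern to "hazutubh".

wipemwerm and murepasm both end in -m yet inflect differently (wipemwermast, mumurepasm), so the final letter is not what conditions the rule; the second-to-last letter is.
"hazutubh" has second-to-last letter 'b'. The one such stem in the data (patkahebs → papatkahebs) repeats the first consonant+vowel as a prefix (as do murepasm, pekosz), so the same rule applies.
So hazutubh → hahazutubh.

hahazutubh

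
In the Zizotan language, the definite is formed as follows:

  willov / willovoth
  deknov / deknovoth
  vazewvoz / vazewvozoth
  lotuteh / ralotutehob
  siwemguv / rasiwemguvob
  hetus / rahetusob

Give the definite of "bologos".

bologosoth

"bologos" has last vowel 'o'. The stems whose last vowel is 'o' (willov → willovoth, deknov → deknovoth, vazewvoz → vazewvozoth) add -oth.
So bologos → bologosoth.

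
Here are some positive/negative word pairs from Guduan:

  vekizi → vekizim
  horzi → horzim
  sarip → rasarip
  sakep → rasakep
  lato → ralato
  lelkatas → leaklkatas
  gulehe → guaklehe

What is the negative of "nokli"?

noklim

vekizi and sarip both have last vowel 'i' yet inflect differently (vekizim, rasarip), so the last vowel is not what conditions the rule; the final letter is.
"nokli" ends in -i. The stems ending in -i (vekizi → vekizim, horzi → horzim) drop the final letter and add -im.
The other patterns: stems ending in -o or -p add the prefix ra-; stems ending in -e or -s insert -ak- after the first vowel.
So nokli → noklim.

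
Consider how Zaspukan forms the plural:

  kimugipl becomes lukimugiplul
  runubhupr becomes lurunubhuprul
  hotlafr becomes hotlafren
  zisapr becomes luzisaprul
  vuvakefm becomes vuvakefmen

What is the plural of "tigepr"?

lutigeprul

zisapr and hotlafr both end in -r yet inflect differently (luzisaprul, hotlafren), so the final letter is not what conditions the rule; the second-to-last letter is.
"tigepr" has second-to-last letter 'p'. The stems whose second-to-last letter is 'p' (kimugipl → lukimugiplul, zisapr → luzisaprul, runubhupr → lurunubhuprul) add lu- … -ul around the stem.
So tigepr → lutigeprul.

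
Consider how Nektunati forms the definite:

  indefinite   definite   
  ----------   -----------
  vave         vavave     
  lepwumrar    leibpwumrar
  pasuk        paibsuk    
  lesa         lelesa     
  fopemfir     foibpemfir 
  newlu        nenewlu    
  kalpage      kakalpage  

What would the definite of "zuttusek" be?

zuibttusek

newlu and pasuk both have last vowel 'u' yet inflect differently (nenewlu, paibsuk), so the last vowel is not what conditions the rule; whether the stem ends in a vowel or a consonant is.
"zuttusek" ends in a consonant. The stems ending in a consonant (pasuk → paibsuk, fopemfir → foibpemfir, lepwumrar → leibpwumrar) insert -ib- after the first vowel.
The other pattern: stems ending in a vowel repeat the first consonant+vowel as a prefix.
So zuttusek → zuibttusek.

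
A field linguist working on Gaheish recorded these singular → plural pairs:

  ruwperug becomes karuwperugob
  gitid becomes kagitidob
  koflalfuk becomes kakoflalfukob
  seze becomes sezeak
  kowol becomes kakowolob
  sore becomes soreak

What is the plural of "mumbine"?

mumbineak

seze and kowol both have 2 vowels yet inflect differently (sezeak, kakowolob), so the number of vowels is not what conditions the rule; whether the stem ends in a vowel or a consonant is.
"mumbine" ends in a vowel. The stems ending in a vowel (seze → sezeak, sore → soreak) add -ak.
The other pattern: stems ending in a consonant add ka- … -ob around the stem.
So mumbine → mumbineak.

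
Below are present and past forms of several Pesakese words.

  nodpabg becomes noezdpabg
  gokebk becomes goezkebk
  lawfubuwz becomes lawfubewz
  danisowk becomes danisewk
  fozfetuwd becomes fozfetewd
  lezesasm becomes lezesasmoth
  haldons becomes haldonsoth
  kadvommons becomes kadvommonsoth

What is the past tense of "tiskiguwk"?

tiskigewk

gokebk and danisowk both end in -k yet inflect differently (goezkebk, danisewk), so the final letter is not what conditions the rule; the second-to-last letter is.
"tiskiguwk" has second-to-last letter 'w'. The stems whose second-to-last letter is 'w' (lawfubuwz → lawfubewz, danisowk → danisewk, fozfetuwd → fozfetewd) change the last vowel to 'e'.
The other patterns: stems whose second-to-last letter is 'b' insert -ez- after the first vowel; stems whose second-to-last letter is 'n' or 's' add -oth.
So tiskiguwk → tiskigewk.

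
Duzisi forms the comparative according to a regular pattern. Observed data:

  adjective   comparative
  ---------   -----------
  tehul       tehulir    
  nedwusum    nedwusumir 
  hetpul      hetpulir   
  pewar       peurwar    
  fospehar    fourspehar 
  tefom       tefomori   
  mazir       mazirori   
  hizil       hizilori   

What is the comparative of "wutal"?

wuurtal

"wutal" has last vowel 'a'. The stems whose last vowel is 'a' (pewar → peurwar, fospehar → fourspehar) insert -ur- after the first vowel.
The other patterns: stems whose last vowel is 'u' add -ir; stems whose last vowel is 'i' or 'o' add -ori.
So wutal → wuurtal.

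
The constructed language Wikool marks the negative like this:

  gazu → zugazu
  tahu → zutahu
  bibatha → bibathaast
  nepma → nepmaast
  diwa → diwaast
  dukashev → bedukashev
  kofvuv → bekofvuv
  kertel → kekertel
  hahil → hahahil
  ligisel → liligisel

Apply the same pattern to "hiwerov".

behiwerov

"hiwerov" ends in -v. The stems ending in -v (dukashev → bedukashev, kofvuv → bekofvuv) add the prefix be-.
So hiwerov → behiwerov.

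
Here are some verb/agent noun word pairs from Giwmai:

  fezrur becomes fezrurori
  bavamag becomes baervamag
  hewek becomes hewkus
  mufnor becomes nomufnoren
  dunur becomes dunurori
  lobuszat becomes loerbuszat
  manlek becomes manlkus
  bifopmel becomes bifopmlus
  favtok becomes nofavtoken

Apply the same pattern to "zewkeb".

zewkbus

"zewkeb" has last vowel 'e'. The stems whose last vowel is 'e' (hewek → hewkus, bifopmel → bifopmlus, manlek → manlkus) delete the last vowel and add -us.
The other patterns: stems whose last vowel is 'u' add -ori; stems whose last vowel is 'o' add no- … -en around the stem; stems whose last vowel is 'a' insert -er- after the first vowel.
So zewkeb → zewkbus.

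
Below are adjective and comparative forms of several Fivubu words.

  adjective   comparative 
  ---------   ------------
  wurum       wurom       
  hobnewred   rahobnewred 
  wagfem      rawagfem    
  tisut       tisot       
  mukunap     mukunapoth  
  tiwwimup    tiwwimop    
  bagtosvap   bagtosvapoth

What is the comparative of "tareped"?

wagfem and wurum both end in -m yet inflect differently (rawagfem, wurom), so the final letter is not what conditions the rule; the last vowel is.
"tareped" has last vowel 'e'. The stems whose last vowel is 'e' (hobnewred → rahobnewred, wagfem → rawagfem) add the prefix ra-.
So tareped → ratareped.

ratareped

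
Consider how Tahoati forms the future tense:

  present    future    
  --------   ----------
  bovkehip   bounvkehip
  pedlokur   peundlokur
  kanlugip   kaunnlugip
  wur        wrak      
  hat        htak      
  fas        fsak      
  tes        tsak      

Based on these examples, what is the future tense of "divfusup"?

diunvfusup

pedlokur and wur both end in -r yet inflect differently (peundlokur, wrak), so the final letter is not what conditions the rule; the number of vowels is.
"divfusup" has 3 vowels. The stems with 3 vowels (bovkehip → bounvkehip, pedlokur → peundlokur, kanlugip → kaunnlugip) insert -un- after the first vowel.
The other pattern: stems with 1 vowel delete the last vowel and add -ak.
So divfusup → diunvfusup.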